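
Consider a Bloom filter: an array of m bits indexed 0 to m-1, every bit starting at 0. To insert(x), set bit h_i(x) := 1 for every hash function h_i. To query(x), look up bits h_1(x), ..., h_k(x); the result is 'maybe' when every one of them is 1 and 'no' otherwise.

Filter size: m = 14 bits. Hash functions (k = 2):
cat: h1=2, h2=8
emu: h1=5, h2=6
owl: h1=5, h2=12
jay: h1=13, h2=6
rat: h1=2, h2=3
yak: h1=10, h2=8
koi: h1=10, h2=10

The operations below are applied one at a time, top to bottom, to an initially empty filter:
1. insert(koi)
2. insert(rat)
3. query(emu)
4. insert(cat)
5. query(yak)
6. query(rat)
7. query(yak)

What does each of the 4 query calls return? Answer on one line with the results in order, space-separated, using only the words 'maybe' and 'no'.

Answer: no maybe maybe maybe

Derivation:
Start: bits=00000000000000
Op 1: insert koi -> sets bits 10 -> bits=00000000001000
Op 2: insert rat -> sets bits 2 3 -> bits=00110000001000
Op 3: query emu -> checks bit5=0, bit6=0 (has a 0) -> no
Op 4: insert cat -> sets bits 2 8 -> bits=00110000101000
Op 5: query yak -> checks bit8=1, bit10=1 (all 1) -> maybe
Op 6: query rat -> checks bit2=1, bit3=1 (all 1) -> maybe
Op 7: query yak -> checks bit8=1, bit10=1 (all 1) -> maybe
Query results in order: no maybe maybe maybe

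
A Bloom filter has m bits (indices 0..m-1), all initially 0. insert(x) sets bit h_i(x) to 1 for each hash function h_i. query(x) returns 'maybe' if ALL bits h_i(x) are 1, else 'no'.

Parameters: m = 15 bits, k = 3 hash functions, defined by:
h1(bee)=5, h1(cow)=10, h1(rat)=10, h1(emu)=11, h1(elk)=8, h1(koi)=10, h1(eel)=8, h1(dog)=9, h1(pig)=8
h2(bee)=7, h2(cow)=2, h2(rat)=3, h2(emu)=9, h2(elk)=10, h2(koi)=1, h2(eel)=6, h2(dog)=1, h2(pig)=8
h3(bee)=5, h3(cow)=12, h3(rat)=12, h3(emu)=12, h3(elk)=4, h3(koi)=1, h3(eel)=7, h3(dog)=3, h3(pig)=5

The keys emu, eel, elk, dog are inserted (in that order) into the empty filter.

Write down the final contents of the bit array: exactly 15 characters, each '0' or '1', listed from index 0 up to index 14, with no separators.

Answer: 010110111111100

Derivation:
Start: bits=000000000000000
After insert 'emu': sets bits 9 11 12 -> bits=000000000101100
After insert 'eel': sets bits 6 7 8 -> bits=000000111101100
After insert 'elk': sets bits 4 8 10 -> bits=000010111111100
After insert 'dog': sets bits 1 3 9 -> bits=010110111111100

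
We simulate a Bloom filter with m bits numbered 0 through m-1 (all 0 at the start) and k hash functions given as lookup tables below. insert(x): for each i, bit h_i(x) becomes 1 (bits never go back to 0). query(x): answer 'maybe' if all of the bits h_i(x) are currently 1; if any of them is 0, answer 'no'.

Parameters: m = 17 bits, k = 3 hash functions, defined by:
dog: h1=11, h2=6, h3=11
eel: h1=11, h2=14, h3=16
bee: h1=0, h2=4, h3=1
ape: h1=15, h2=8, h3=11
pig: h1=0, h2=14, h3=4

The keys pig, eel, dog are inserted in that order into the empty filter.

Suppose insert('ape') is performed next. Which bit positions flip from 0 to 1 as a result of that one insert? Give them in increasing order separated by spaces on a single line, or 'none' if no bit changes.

Answer: 8 15

Derivation:
Start: bits=00000000000000000
After insert 'pig': sets bits 0 4 14 -> bits=10001000000000100
After insert 'eel': sets bits 11 14 16 -> bits=10001000000100101
After insert 'dog': sets bits 6 11 -> bits=10001010000100101
insert 'ape' would touch bits 8 11 15; currently bit8=0, bit11=1, bit15=0
Bits that are 0 among those (would change 0->1): 8 15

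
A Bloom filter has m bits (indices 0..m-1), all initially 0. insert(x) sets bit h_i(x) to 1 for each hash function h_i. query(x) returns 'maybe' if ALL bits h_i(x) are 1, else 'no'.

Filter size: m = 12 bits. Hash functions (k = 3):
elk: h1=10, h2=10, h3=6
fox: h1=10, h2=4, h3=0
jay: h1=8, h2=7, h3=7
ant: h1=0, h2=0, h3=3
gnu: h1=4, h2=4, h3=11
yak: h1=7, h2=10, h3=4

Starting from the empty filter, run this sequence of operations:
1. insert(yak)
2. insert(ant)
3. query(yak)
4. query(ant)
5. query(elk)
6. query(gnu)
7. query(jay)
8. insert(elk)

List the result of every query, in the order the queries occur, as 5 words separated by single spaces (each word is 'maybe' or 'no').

Start: bits=000000000000
Op 1: insert yak -> sets bits 4 7 10 -> bits=000010010010
Op 2: insert ant -> sets bits 0 3 -> bits=100110010010
Op 3: query yak -> checks bit4=1, bit7=1, bit10=1 (all 1) -> maybe
Op 4: query ant -> checks bit0=1, bit3=1 (all 1) -> maybe
Op 5: query elk -> checks bit6=0, bit10=1 (has a 0) -> no
Op 6: query gnu -> checks bit4=1, bit11=0 (has a 0) -> no
Op 7: query jay -> checks bit7=1, bit8=0 (has a 0) -> no
Op 8: insert elk -> sets bits 6 10 -> bits=100110110010
Query results in order: maybe maybe no no no

Answer: maybe maybe no no no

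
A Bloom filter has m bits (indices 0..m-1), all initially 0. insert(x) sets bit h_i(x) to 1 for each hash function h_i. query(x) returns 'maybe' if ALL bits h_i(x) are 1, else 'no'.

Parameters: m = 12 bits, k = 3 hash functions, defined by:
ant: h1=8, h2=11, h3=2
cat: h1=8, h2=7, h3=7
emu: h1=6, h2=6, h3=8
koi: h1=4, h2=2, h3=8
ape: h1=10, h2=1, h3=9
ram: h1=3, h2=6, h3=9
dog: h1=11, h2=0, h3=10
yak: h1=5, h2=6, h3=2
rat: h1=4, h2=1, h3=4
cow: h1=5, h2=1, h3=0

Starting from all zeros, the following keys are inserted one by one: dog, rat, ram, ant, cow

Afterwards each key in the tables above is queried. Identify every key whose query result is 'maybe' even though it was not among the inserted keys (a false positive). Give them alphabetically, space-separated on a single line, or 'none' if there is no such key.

Start: bits=000000000000
After insert 'dog': sets bits 0 10 11 -> bits=100000000011
After insert 'rat': sets bits 1 4 -> bits=110010000011
After insert 'ram': sets bits 3 6 9 -> bits=110110100111
After insert 'ant': sets bits 2 8 11 -> bits=111110101111
After insert 'cow': sets bits 0 1 5 -> bits=111111101111
Not inserted: ape cat emu koi yak — query each against bits=111111101111:
query ape: checks bit1=1, bit9=1, bit10=1 (all 1) -> maybe => FALSE POSITIVE
query cat: checks bit7=0, bit8=1 (has a 0) -> no => not a false positive
query emu: checks bit6=1, bit8=1 (all 1) -> maybe => FALSE POSITIVE
query koi: checks bit2=1, bit4=1, bit8=1 (all 1) -> maybe => FALSE POSITIVE
query yak: checks bit2=1, bit5=1, bit6=1 (all 1) -> maybe => FALSE POSITIVE
False positives (alphabetical): ape emu koi yak

Answer: ape emu koi yak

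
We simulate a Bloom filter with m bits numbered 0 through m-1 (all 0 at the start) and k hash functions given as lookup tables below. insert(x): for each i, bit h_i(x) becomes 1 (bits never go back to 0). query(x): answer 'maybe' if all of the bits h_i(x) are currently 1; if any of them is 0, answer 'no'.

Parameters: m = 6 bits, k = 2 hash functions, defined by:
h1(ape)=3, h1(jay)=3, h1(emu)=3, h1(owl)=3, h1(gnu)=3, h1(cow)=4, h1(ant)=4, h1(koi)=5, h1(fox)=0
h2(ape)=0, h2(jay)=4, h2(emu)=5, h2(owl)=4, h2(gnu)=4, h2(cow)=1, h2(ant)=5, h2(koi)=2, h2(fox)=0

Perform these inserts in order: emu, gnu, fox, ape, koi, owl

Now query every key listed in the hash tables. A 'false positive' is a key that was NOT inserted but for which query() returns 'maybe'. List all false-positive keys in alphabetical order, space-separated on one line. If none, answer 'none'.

Start: bits=000000
After insert 'emu': sets bits 3 5 -> bits=000101
After insert 'gnu': sets bits 3 4 -> bits=000111
After insert 'fox': sets bits 0 -> bits=100111
After insert 'ape': sets bits 0 3 -> bits=100111
After insert 'koi': sets bits 2 5 -> bits=101111
After insert 'owl': sets bits 3 4 -> bits=101111
Not inserted: ant cow jay — query each against bits=101111:
query ant: checks bit4=1, bit5=1 (all 1) -> maybe => FALSE POSITIVE
query cow: checks bit1=0, bit4=1 (has a 0) -> no => not a false positive
query jay: checks bit3=1, bit4=1 (all 1) -> maybe => FALSE POSITIVE
False positives (alphabetical): ant jay

Answer: ant jay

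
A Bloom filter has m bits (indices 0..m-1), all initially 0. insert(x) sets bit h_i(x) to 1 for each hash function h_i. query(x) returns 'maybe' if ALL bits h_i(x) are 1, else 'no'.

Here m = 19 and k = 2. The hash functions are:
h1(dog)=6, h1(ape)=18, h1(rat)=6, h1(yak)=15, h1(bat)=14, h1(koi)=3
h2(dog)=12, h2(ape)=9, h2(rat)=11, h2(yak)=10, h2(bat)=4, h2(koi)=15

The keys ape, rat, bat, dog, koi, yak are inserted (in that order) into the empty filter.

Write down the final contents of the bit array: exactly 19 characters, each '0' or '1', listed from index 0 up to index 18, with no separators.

Start: bits=0000000000000000000
After insert 'ape': sets bits 9 18 -> bits=0000000001000000001
After insert 'rat': sets bits 6 11 -> bits=0000001001010000001
After insert 'bat': sets bits 4 14 -> bits=0000101001010010001
After insert 'dog': sets bits 6 12 -> bits=0000101001011010001
After insert 'koi': sets bits 3 15 -> bits=0001101001011011001
After insert 'yak': sets bits 10 15 -> bits=0001101001111011001

Answer: 0001101001111011001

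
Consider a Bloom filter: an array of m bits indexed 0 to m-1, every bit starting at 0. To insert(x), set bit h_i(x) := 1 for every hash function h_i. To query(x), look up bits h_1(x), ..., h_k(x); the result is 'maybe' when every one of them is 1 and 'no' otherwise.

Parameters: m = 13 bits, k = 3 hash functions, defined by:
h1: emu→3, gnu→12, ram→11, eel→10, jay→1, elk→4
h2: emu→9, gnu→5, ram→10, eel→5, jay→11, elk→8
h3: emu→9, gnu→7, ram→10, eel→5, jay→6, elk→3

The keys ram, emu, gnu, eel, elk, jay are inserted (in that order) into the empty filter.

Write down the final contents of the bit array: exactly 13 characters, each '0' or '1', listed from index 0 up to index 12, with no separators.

Start: bits=0000000000000
After insert 'ram': sets bits 10 11 -> bits=0000000000110
After insert 'emu': sets bits 3 9 -> bits=0001000001110
After insert 'gnu': sets bits 5 7 12 -> bits=0001010101111
After insert 'eel': sets bits 5 10 -> bits=0001010101111
After insert 'elk': sets bits 3 4 8 -> bits=0001110111111
After insert 'jay': sets bits 1 6 11 -> bits=0101111111111

Answer: 0101111111111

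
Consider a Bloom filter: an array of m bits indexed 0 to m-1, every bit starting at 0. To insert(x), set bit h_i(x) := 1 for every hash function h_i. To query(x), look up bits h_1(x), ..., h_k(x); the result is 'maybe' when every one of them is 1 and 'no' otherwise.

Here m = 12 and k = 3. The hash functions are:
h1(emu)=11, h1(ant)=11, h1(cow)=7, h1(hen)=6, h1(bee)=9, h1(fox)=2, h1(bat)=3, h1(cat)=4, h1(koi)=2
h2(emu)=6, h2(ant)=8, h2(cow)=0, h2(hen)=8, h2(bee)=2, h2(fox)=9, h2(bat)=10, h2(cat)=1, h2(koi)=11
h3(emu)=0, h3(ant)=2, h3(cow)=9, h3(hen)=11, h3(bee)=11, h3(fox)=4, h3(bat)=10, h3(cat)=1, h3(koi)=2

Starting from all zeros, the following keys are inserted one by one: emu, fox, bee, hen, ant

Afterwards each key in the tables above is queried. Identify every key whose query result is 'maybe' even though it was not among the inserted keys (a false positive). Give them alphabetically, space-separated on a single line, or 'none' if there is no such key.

Answer: koi

Derivation:
Start: bits=000000000000
After insert 'emu': sets bits 0 6 11 -> bits=100000100001
After insert 'fox': sets bits 2 4 9 -> bits=101010100101
After insert 'bee': sets bits 2 9 11 -> bits=101010100101
After insert 'hen': sets bits 6 8 11 -> bits=101010101101
After insert 'ant': sets bits 2 8 11 -> bits=101010101101
Not inserted: bat cat cow koi — query each against bits=101010101101:
query bat: checks bit3=0, bit10=0 (has a 0) -> no => not a false positive
query cat: checks bit1=0, bit4=1 (has a 0) -> no => not a false positive
query cow: checks bit0=1, bit7=0, bit9=1 (has a 0) -> no => not a false positive
query koi: checks bit2=1, bit11=1 (all 1) -> maybe => FALSE POSITIVE
False positives (alphabetical): koi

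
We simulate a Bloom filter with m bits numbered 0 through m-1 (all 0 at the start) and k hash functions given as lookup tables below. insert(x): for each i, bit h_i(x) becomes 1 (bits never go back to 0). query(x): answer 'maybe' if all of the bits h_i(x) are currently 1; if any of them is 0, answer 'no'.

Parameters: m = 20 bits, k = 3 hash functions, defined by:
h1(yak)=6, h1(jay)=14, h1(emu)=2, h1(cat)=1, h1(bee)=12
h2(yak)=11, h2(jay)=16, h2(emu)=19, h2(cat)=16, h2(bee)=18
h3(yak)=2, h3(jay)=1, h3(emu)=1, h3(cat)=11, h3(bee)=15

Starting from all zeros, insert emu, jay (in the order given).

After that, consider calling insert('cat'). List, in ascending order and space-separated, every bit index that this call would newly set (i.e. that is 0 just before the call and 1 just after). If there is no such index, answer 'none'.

Start: bits=00000000000000000000
After insert 'emu': sets bits 1 2 19 -> bits=01100000000000000001
After insert 'jay': sets bits 1 14 16 -> bits=01100000000000101001
insert 'cat' would touch bits 1 11 16; currently bit1=1, bit11=0, bit16=1
Bits that are 0 among those (would change 0->1): 11

Answer: 11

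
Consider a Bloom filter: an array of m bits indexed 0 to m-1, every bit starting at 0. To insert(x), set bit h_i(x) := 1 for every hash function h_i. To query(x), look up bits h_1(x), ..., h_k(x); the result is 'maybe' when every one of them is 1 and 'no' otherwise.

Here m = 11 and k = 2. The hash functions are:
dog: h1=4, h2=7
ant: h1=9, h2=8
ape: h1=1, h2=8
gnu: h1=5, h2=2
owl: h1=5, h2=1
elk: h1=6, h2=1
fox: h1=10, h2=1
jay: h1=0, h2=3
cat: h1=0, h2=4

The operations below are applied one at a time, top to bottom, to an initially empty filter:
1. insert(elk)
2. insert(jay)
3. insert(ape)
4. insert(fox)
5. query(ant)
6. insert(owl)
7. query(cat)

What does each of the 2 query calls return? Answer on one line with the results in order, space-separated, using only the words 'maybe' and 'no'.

Answer: no no

Derivation:
Start: bits=00000000000
Op 1: insert elk -> sets bits 1 6 -> bits=01000010000
Op 2: insert jay -> sets bits 0 3 -> bits=11010010000
Op 3: insert ape -> sets bits 1 8 -> bits=11010010100
Op 4: insert fox -> sets bits 1 10 -> bits=11010010101
Op 5: query ant -> checks bit8=1, bit9=0 (has a 0) -> no
Op 6: insert owl -> sets bits 1 5 -> bits=11010110101
Op 7: query cat -> checks bit0=1, bit4=0 (has a 0) -> no
Query results in order: no no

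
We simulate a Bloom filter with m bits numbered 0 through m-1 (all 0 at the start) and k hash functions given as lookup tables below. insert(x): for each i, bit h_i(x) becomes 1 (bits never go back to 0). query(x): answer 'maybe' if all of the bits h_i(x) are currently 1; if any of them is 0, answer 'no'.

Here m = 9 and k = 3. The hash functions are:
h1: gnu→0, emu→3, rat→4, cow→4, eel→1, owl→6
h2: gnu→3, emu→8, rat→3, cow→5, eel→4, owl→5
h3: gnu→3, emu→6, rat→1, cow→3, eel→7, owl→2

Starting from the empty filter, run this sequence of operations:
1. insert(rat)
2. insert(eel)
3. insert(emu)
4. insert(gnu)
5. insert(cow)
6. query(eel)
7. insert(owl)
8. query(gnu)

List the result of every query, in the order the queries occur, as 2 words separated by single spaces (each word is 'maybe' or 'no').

Start: bits=000000000
Op 1: insert rat -> sets bits 1 3 4 -> bits=010110000
Op 2: insert eel -> sets bits 1 4 7 -> bits=010110010
Op 3: insert emu -> sets bits 3 6 8 -> bits=010110111
Op 4: insert gnu -> sets bits 0 3 -> bits=110110111
Op 5: insert cow -> sets bits 3 4 5 -> bits=110111111
Op 6: query eel -> checks bit1=1, bit4=1, bit7=1 (all 1) -> maybe
Op 7: insert owl -> sets bits 2 5 6 -> bits=111111111
Op 8: query gnu -> checks bit0=1, bit3=1 (all 1) -> maybe
Query results in order: maybe maybe

Answer: maybe maybe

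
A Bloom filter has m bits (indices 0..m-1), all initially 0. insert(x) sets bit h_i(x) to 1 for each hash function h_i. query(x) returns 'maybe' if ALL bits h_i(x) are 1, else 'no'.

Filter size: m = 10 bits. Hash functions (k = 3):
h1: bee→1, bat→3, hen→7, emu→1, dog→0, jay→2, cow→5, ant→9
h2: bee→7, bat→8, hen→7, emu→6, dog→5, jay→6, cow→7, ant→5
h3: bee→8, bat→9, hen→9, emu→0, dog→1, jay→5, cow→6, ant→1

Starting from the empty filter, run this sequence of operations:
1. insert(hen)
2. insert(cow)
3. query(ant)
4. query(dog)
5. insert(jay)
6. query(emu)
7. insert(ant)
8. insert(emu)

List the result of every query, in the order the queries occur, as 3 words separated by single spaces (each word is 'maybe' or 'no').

Start: bits=0000000000
Op 1: insert hen -> sets bits 7 9 -> bits=0000000101
Op 2: insert cow -> sets bits 5 6 7 -> bits=0000011101
Op 3: query ant -> checks bit1=0, bit5=1, bit9=1 (has a 0) -> no
Op 4: query dog -> checks bit0=0, bit1=0, bit5=1 (has a 0) -> no
Op 5: insert jay -> sets bits 2 5 6 -> bits=0010011101
Op 6: query emu -> checks bit0=0, bit1=0, bit6=1 (has a 0) -> no
Op 7: insert ant -> sets bits 1 5 9 -> bits=0110011101
Op 8: insert emu -> sets bits 0 1 6 -> bits=1110011101
Query results in order: no no no

Answer: no no no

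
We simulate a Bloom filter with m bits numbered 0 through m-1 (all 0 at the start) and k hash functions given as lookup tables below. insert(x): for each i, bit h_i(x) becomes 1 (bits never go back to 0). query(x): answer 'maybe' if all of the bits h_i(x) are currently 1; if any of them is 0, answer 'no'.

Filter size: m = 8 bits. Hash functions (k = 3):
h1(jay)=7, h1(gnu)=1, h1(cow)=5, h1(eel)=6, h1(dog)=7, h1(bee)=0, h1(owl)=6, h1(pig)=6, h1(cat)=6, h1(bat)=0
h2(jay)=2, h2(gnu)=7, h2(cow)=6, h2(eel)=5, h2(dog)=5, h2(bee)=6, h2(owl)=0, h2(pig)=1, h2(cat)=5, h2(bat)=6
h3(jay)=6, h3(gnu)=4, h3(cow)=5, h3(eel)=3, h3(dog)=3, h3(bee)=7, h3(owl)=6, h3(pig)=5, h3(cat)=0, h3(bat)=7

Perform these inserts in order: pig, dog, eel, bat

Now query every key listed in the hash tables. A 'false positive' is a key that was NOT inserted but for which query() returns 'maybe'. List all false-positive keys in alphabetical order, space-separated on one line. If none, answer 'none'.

Answer: bee cat cow owl

Derivation:
Start: bits=00000000
After insert 'pig': sets bits 1 5 6 -> bits=01000110
After insert 'dog': sets bits 3 5 7 -> bits=01010111
After insert 'eel': sets bits 3 5 6 -> bits=01010111
After insert 'bat': sets bits 0 6 7 -> bits=11010111
Not inserted: bee cat cow gnu jay owl — query each against bits=11010111:
query bee: checks bit0=1, bit6=1, bit7=1 (all 1) -> maybe => FALSE POSITIVE
query cat: checks bit0=1, bit5=1, bit6=1 (all 1) -> maybe => FALSE POSITIVE
query cow: checks bit5=1, bit6=1 (all 1) -> maybe => FALSE POSITIVE
query gnu: checks bit1=1, bit4=0, bit7=1 (has a 0) -> no => not a false positive
query jay: checks bit2=0, bit6=1, bit7=1 (has a 0) -> no => not a false positive
query owl: checks bit0=1, bit6=1 (all 1) -> maybe => FALSE POSITIVE
False positives (alphabetical): bee cat cow owl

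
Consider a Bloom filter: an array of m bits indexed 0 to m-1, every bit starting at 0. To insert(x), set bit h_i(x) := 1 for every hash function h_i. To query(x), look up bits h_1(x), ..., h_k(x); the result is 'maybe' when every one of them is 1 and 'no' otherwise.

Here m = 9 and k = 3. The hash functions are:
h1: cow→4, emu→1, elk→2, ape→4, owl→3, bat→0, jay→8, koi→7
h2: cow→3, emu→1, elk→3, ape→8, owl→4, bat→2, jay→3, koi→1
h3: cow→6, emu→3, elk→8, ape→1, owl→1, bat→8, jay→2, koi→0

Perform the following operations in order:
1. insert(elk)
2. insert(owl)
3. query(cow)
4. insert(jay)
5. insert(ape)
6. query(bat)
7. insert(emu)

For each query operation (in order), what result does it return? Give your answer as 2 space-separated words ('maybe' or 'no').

Start: bits=000000000
Op 1: insert elk -> sets bits 2 3 8 -> bits=001100001
Op 2: insert owl -> sets bits 1 3 4 -> bits=011110001
Op 3: query cow -> checks bit3=1, bit4=1, bit6=0 (has a 0) -> no
Op 4: insert jay -> sets bits 2 3 8 -> bits=011110001
Op 5: insert ape -> sets bits 1 4 8 -> bits=011110001
Op 6: query bat -> checks bit0=0, bit2=1, bit8=1 (has a 0) -> no
Op 7: insert emu -> sets bits 1 3 -> bits=011110001
Query results in order: no no

Answer: no no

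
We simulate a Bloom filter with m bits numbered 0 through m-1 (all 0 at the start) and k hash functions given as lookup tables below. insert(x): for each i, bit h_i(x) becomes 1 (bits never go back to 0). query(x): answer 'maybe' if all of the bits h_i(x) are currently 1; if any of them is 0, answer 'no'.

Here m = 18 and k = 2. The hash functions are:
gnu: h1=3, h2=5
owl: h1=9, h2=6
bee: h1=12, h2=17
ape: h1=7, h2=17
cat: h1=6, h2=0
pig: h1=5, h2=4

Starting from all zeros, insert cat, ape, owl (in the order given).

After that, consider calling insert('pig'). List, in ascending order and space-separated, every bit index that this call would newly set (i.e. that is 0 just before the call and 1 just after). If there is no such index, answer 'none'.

Start: bits=000000000000000000
After insert 'cat': sets bits 0 6 -> bits=100000100000000000
After insert 'ape': sets bits 7 17 -> bits=100000110000000001
After insert 'owl': sets bits 6 9 -> bits=100000110100000001
insert 'pig' would touch bits 4 5; currently bit4=0, bit5=0
Bits that are 0 among those (would change 0->1): 4 5

Answer: 4 5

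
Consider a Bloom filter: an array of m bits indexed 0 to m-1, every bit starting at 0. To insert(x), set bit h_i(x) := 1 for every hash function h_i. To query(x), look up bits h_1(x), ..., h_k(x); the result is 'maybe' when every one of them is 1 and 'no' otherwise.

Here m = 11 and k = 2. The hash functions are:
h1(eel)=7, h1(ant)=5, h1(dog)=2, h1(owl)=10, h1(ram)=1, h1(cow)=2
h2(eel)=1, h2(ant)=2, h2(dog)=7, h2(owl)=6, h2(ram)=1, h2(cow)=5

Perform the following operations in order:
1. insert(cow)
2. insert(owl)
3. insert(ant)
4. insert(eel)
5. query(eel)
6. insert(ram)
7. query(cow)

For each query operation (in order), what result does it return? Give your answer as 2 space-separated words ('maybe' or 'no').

Answer: maybe maybe

Derivation:
Start: bits=00000000000
Op 1: insert cow -> sets bits 2 5 -> bits=00100100000
Op 2: insert owl -> sets bits 6 10 -> bits=00100110001
Op 3: insert ant -> sets bits 2 5 -> bits=00100110001
Op 4: insert eel -> sets bits 1 7 -> bits=01100111001
Op 5: query eel -> checks bit1=1, bit7=1 (all 1) -> maybe
Op 6: insert ram -> sets bits 1 -> bits=01100111001
Op 7: query cow -> checks bit2=1, bit5=1 (all 1) -> maybe
Query results in order: maybe maybe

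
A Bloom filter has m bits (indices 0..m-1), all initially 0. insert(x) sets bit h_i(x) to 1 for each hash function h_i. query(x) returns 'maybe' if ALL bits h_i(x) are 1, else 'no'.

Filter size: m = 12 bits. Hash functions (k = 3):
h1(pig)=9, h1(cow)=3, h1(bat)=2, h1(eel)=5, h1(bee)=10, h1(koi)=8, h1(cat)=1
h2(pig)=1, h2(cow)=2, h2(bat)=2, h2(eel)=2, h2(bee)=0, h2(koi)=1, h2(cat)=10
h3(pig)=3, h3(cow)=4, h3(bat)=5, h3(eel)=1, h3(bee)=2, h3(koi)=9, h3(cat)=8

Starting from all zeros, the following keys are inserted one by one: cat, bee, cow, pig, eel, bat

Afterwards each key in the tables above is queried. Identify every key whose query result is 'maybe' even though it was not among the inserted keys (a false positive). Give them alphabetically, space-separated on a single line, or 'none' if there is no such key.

Start: bits=000000000000
After insert 'cat': sets bits 1 8 10 -> bits=010000001010
After insert 'bee': sets bits 0 2 10 -> bits=111000001010
After insert 'cow': sets bits 2 3 4 -> bits=111110001010
After insert 'pig': sets bits 1 3 9 -> bits=111110001110
After insert 'eel': sets bits 1 2 5 -> bits=111111001110
After insert 'bat': sets bits 2 5 -> bits=111111001110
Not inserted: koi — query each against bits=111111001110:
query koi: checks bit1=1, bit8=1, bit9=1 (all 1) -> maybe => FALSE POSITIVE
False positives (alphabetical): koi

Answer: koi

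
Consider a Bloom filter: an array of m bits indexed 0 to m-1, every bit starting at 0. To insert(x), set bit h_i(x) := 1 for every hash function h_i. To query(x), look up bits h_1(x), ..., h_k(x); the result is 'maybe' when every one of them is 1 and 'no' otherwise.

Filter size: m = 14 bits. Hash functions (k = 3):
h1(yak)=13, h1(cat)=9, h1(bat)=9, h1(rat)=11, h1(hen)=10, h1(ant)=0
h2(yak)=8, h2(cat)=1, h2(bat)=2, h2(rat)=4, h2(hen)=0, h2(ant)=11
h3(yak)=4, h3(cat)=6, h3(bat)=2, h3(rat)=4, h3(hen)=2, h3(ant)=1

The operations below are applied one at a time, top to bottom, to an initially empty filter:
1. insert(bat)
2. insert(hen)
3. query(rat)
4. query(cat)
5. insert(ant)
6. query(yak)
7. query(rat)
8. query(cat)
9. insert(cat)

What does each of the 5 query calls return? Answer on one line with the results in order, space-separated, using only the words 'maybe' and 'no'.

Answer: no no no no no

Derivation:
Start: bits=00000000000000
Op 1: insert bat -> sets bits 2 9 -> bits=00100000010000
Op 2: insert hen -> sets bits 0 2 10 -> bits=10100000011000
Op 3: query rat -> checks bit4=0, bit11=0 (has a 0) -> no
Op 4: query cat -> checks bit1=0, bit6=0, bit9=1 (has a 0) -> no
Op 5: insert ant -> sets bits 0 1 11 -> bits=11100000011100
Op 6: query yak -> checks bit4=0, bit8=0, bit13=0 (has a 0) -> no
Op 7: query rat -> checks bit4=0, bit11=1 (has a 0) -> no
Op 8: query cat -> checks bit1=1, bit6=0, bit9=1 (has a 0) -> no
Op 9: insert cat -> sets bits 1 6 9 -> bits=11100010011100
Query results in order: no no no no no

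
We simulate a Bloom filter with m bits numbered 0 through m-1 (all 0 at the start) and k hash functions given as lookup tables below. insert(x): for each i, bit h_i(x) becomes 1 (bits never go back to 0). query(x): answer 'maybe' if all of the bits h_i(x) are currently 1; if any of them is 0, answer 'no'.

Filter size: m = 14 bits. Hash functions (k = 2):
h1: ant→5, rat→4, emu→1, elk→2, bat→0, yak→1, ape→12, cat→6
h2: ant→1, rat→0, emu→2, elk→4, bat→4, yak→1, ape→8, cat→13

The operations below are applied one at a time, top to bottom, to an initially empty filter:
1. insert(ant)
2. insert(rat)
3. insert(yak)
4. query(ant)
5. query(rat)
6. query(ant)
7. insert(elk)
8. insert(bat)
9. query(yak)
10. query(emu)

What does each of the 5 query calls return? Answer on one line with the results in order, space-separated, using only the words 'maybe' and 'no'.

Start: bits=00000000000000
Op 1: insert ant -> sets bits 1 5 -> bits=01000100000000
Op 2: insert rat -> sets bits 0 4 -> bits=11001100000000
Op 3: insert yak -> sets bits 1 -> bits=11001100000000
Op 4: query ant -> checks bit1=1, bit5=1 (all 1) -> maybe
Op 5: query rat -> checks bit0=1, bit4=1 (all 1) -> maybe
Op 6: query ant -> checks bit1=1, bit5=1 (all 1) -> maybe
Op 7: insert elk -> sets bits 2 4 -> bits=11101100000000
Op 8: insert bat -> sets bits 0 4 -> bits=11101100000000
Op 9: query yak -> checks bit1=1 (all 1) -> maybe
Op 10: query emu -> checks bit1=1, bit2=1 (all 1) -> maybe
Query results in order: maybe maybe maybe maybe maybe

Answer: maybe maybe maybe maybe maybe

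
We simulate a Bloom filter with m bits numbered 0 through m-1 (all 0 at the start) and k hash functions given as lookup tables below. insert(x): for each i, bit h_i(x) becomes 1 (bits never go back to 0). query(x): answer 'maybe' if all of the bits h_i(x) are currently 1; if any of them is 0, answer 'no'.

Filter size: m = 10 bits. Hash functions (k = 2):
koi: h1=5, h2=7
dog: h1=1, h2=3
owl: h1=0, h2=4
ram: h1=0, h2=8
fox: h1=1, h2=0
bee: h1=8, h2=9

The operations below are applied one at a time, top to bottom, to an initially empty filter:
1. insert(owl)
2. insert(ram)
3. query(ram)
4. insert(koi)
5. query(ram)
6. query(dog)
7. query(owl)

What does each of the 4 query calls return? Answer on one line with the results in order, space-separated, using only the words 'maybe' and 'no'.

Answer: maybe maybe no maybe

Derivation:
Start: bits=0000000000
Op 1: insert owl -> sets bits 0 4 -> bits=1000100000
Op 2: insert ram -> sets bits 0 8 -> bits=1000100010
Op 3: query ram -> checks bit0=1, bit8=1 (all 1) -> maybe
Op 4: insert koi -> sets bits 5 7 -> bits=1000110110
Op 5: query ram -> checks bit0=1, bit8=1 (all 1) -> maybe
Op 6: query dog -> checks bit1=0, bit3=0 (has a 0) -> no
Op 7: query owl -> checks bit0=1, bit4=1 (all 1) -> maybe
Query results in order: maybe maybe no maybe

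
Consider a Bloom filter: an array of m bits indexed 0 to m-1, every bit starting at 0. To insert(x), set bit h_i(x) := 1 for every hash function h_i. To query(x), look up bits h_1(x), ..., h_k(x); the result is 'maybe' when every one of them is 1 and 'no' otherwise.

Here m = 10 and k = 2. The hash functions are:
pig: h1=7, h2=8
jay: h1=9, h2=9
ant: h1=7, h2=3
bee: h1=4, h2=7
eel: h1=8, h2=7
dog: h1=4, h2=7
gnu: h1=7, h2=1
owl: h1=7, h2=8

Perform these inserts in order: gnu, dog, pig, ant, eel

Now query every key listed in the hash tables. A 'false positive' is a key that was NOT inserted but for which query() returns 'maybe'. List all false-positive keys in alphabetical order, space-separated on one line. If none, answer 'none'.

Answer: bee owl

Derivation:
Start: bits=0000000000
After insert 'gnu': sets bits 1 7 -> bits=0100000100
After insert 'dog': sets bits 4 7 -> bits=0100100100
After insert 'pig': sets bits 7 8 -> bits=0100100110
After insert 'ant': sets bits 3 7 -> bits=0101100110
After insert 'eel': sets bits 7 8 -> bits=0101100110
Not inserted: bee jay owl — query each against bits=0101100110:
query bee: checks bit4=1, bit7=1 (all 1) -> maybe => FALSE POSITIVE
query jay: checks bit9=0 (has a 0) -> no => not a false positive
query owl: checks bit7=1, bit8=1 (all 1) -> maybe => FALSE POSITIVE
False positives (alphabetical): bee owl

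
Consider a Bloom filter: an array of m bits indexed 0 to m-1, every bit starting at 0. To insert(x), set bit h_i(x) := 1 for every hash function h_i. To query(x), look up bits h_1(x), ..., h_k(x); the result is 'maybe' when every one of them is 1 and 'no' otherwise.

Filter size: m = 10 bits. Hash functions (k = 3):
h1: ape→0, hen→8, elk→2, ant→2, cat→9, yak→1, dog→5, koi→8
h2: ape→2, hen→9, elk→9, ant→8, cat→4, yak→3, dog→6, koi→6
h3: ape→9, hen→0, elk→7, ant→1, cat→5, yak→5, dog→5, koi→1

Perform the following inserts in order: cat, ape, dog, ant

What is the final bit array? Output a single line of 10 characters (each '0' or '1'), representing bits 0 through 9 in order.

Answer: 1110111011

Derivation:
Start: bits=0000000000
After insert 'cat': sets bits 4 5 9 -> bits=0000110001
After insert 'ape': sets bits 0 2 9 -> bits=1010110001
After insert 'dog': sets bits 5 6 -> bits=1010111001
After insert 'ant': sets bits 1 2 8 -> bits=1110111011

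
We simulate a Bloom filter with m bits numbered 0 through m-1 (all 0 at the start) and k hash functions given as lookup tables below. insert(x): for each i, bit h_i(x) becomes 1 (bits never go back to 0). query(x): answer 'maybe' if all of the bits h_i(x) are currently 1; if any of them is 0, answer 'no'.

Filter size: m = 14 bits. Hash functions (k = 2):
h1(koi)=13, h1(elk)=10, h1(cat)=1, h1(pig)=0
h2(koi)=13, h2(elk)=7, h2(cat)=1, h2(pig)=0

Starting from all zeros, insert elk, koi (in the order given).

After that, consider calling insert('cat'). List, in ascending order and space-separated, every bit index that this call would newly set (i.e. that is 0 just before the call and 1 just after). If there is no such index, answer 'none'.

Start: bits=00000000000000
After insert 'elk': sets bits 7 10 -> bits=00000001001000
After insert 'koi': sets bits 13 -> bits=00000001001001
insert 'cat' would touch bits 1; currently bit1=0
Bits that are 0 among those (would change 0->1): 1

Answer: 1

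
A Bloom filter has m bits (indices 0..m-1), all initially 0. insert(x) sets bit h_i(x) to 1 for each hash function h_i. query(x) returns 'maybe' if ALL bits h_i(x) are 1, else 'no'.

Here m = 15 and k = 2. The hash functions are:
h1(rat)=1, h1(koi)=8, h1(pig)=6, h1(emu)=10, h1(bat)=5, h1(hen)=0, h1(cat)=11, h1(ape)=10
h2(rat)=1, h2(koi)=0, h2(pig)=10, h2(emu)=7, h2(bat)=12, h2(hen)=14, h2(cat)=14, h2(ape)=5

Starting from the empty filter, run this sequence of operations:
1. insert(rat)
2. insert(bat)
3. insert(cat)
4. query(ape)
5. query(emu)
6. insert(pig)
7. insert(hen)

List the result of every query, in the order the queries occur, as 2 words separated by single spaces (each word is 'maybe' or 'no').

Answer: no no

Derivation:
Start: bits=000000000000000
Op 1: insert rat -> sets bits 1 -> bits=010000000000000
Op 2: insert bat -> sets bits 5 12 -> bits=010001000000100
Op 3: insert cat -> sets bits 11 14 -> bits=010001000001101
Op 4: query ape -> checks bit5=1, bit10=0 (has a 0) -> no
Op 5: query emu -> checks bit7=0, bit10=0 (has a 0) -> no
Op 6: insert pig -> sets bits 6 10 -> bits=010001100011101
Op 7: insert hen -> sets bits 0 14 -> bits=110001100011101
Query results in order: no no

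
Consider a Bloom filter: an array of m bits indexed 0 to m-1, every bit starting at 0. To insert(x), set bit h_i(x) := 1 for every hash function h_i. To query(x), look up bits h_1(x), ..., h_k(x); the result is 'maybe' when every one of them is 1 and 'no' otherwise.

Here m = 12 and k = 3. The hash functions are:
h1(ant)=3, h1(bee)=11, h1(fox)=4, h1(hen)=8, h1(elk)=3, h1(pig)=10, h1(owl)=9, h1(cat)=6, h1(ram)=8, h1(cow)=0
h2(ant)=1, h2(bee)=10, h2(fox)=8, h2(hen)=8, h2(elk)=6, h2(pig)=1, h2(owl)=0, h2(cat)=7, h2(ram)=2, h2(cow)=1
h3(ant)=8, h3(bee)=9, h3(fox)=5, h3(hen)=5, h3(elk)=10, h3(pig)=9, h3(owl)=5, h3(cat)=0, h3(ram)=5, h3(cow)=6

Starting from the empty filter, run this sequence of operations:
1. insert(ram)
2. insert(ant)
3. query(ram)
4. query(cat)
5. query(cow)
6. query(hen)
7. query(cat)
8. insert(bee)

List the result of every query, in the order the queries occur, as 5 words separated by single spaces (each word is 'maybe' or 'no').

Start: bits=000000000000
Op 1: insert ram -> sets bits 2 5 8 -> bits=001001001000
Op 2: insert ant -> sets bits 1 3 8 -> bits=011101001000
Op 3: query ram -> checks bit2=1, bit5=1, bit8=1 (all 1) -> maybe
Op 4: query cat -> checks bit0=0, bit6=0, bit7=0 (has a 0) -> no
Op 5: query cow -> checks bit0=0, bit1=1, bit6=0 (has a 0) -> no
Op 6: query hen -> checks bit5=1, bit8=1 (all 1) -> maybe
Op 7: query cat -> checks bit0=0, bit6=0, bit7=0 (has a 0) -> no
Op 8: insert bee -> sets bits 9 10 11 -> bits=011101001111
Query results in order: maybe no no maybe no

Answer: maybe no no maybe no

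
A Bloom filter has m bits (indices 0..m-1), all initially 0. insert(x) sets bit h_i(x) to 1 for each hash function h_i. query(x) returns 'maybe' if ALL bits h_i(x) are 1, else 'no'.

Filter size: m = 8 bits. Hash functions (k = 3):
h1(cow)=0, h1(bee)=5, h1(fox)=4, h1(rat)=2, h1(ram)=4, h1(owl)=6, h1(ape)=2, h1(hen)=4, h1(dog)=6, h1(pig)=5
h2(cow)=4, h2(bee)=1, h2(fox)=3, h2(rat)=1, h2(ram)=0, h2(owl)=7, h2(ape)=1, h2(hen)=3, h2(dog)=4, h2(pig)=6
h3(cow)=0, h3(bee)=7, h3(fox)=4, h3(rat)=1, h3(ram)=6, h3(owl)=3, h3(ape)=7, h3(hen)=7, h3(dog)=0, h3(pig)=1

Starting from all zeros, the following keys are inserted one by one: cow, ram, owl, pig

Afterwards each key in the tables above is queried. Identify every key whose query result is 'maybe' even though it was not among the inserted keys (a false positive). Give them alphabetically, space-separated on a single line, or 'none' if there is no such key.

Answer: bee dog fox hen

Derivation:
Start: bits=00000000
After insert 'cow': sets bits 0 4 -> bits=10001000
After insert 'ram': sets bits 0 4 6 -> bits=10001010
After insert 'owl': sets bits 3 6 7 -> bits=10011011
After insert 'pig': sets bits 1 5 6 -> bits=11011111
Not inserted: ape bee dog fox hen rat — query each against bits=11011111:
query ape: checks bit1=1, bit2=0, bit7=1 (has a 0) -> no => not a false positive
query bee: checks bit1=1, bit5=1, bit7=1 (all 1) -> maybe => FALSE POSITIVE
query dog: checks bit0=1, bit4=1, bit6=1 (all 1) -> maybe => FALSE POSITIVE
query fox: checks bit3=1, bit4=1 (all 1) -> maybe => FALSE POSITIVE
query hen: checks bit3=1, bit4=1, bit7=1 (all 1) -> maybe => FALSE POSITIVE
query rat: checks bit1=1, bit2=0 (has a 0) -> no => not a false positive
False positives (alphabetical): bee dog fox hen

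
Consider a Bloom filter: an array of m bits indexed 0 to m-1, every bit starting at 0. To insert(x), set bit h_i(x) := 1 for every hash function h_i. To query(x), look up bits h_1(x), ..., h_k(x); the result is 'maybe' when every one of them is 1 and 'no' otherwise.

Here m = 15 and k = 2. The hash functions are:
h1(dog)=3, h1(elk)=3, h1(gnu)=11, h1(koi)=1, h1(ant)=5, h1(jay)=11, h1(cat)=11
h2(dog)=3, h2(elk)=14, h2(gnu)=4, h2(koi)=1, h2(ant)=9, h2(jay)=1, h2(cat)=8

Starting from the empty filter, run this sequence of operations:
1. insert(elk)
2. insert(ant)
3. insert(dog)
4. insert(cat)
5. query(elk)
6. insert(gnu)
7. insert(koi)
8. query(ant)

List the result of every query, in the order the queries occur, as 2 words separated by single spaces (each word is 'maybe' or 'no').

Start: bits=000000000000000
Op 1: insert elk -> sets bits 3 14 -> bits=000100000000001
Op 2: insert ant -> sets bits 5 9 -> bits=000101000100001
Op 3: insert dog -> sets bits 3 -> bits=000101000100001
Op 4: insert cat -> sets bits 8 11 -> bits=000101001101001
Op 5: query elk -> checks bit3=1, bit14=1 (all 1) -> maybe
Op 6: insert gnu -> sets bits 4 11 -> bits=000111001101001
Op 7: insert koi -> sets bits 1 -> bits=010111001101001
Op 8: query ant -> checks bit5=1, bit9=1 (all 1) -> maybe
Query results in order: maybe maybe

Answer: maybe maybe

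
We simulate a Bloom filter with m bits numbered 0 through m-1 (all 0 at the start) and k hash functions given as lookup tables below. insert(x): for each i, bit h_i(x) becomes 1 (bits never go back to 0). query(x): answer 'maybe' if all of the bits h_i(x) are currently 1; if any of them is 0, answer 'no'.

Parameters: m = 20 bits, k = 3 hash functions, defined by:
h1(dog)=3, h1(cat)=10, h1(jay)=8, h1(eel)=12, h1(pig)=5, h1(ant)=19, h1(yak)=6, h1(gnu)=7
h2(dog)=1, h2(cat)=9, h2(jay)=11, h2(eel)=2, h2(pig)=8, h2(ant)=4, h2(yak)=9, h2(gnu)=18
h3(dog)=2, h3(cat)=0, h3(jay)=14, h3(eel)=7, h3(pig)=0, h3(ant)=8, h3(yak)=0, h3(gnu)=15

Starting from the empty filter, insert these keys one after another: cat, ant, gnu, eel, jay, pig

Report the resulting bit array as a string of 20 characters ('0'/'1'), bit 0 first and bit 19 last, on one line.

Start: bits=00000000000000000000
After insert 'cat': sets bits 0 9 10 -> bits=10000000011000000000
After insert 'ant': sets bits 4 8 19 -> bits=10001000111000000001
After insert 'gnu': sets bits 7 15 18 -> bits=10001001111000010011
After insert 'eel': sets bits 2 7 12 -> bits=10101001111010010011
After insert 'jay': sets bits 8 11 14 -> bits=10101001111110110011
After insert 'pig': sets bits 0 5 8 -> bits=10101101111110110011

Answer: 10101101111110110011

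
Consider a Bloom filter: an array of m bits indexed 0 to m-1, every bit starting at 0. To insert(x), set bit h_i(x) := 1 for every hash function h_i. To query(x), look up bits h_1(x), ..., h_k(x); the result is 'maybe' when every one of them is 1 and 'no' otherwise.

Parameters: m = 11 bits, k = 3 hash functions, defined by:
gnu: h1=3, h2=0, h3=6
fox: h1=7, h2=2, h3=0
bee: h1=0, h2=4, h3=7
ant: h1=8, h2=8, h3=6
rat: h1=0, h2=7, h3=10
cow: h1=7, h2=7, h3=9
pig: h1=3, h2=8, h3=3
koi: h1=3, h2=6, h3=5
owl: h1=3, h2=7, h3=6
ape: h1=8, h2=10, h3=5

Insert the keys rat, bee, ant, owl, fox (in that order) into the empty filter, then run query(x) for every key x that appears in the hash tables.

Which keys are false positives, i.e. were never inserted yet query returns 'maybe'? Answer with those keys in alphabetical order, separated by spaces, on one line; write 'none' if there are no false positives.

Start: bits=00000000000
After insert 'rat': sets bits 0 7 10 -> bits=10000001001
After insert 'bee': sets bits 0 4 7 -> bits=10001001001
After insert 'ant': sets bits 6 8 -> bits=10001011101
After insert 'owl': sets bits 3 6 7 -> bits=10011011101
After insert 'fox': sets bits 0 2 7 -> bits=10111011101
Not inserted: ape cow gnu koi pig — query each against bits=10111011101:
query ape: checks bit5=0, bit8=1, bit10=1 (has a 0) -> no => not a false positive
query cow: checks bit7=1, bit9=0 (has a 0) -> no => not a false positive
query gnu: checks bit0=1, bit3=1, bit6=1 (all 1) -> maybe => FALSE POSITIVE
query koi: checks bit3=1, bit5=0, bit6=1 (has a 0) -> no => not a false positive
query pig: checks bit3=1, bit8=1 (all 1) -> maybe => FALSE POSITIVE
False positives (alphabetical): gnu pig

Answer: gnu pig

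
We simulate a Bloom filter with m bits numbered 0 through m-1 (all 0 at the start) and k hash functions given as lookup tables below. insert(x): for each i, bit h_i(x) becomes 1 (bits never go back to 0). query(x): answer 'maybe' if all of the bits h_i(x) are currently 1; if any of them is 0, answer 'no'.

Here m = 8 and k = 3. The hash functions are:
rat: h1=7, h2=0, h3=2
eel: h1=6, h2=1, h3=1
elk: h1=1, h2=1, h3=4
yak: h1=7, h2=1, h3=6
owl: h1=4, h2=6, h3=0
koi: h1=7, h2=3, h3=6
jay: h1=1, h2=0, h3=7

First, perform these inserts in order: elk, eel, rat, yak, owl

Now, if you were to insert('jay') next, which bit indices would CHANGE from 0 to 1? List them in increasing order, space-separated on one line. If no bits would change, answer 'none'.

Answer: none

Derivation:
Start: bits=00000000
After insert 'elk': sets bits 1 4 -> bits=01001000
After insert 'eel': sets bits 1 6 -> bits=01001010
After insert 'rat': sets bits 0 2 7 -> bits=11101011
After insert 'yak': sets bits 1 6 7 -> bits=11101011
After insert 'owl': sets bits 0 4 6 -> bits=11101011
insert 'jay' would touch bits 0 1 7; currently bit0=1, bit1=1, bit7=1
Bits that are 0 among those (would change 0->1): none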